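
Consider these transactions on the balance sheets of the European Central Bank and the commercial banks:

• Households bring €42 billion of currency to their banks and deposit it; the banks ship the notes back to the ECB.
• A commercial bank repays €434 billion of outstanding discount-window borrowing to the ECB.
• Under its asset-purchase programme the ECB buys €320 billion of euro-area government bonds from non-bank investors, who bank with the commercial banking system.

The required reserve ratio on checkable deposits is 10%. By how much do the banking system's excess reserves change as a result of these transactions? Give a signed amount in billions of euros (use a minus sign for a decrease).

Currency deposit €42 billion: reserves +€42B, deposits +€42B.
Discount-window repayment €434 billion: reserves −€434B, deposits 0.
Asset purchase (from non-banks) €320 billion: reserves +€320B, deposits +€320B.
Totals: Δreserves = −€72B, Δdeposits = +€362B.
Δrequired reserves = 10% × +€362B = +€36.2B.
Δexcess reserves = Δreserves − Δrequired = −€72B − (+€36.2B) = -€108.2 billion.

-€108.2 billion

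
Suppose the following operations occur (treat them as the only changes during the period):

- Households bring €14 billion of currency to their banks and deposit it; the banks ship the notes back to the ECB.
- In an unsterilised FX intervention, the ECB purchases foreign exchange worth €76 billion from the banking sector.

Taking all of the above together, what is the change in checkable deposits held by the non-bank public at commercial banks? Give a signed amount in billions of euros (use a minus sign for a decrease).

ECB balance sheet:
  Assets:      Foreign assets +€76B
  Liabilities: Bank reserves +€90B, Currency in circulation −€14B
Commercial banking system:
  Assets:      Reserves at CB +€90B, Foreign assets −€76B
  Liabilities: Checkable deposits +€14B
So the change in checkable deposits held by the non-bank public at commercial banks is +€14 billion.

+€14 billion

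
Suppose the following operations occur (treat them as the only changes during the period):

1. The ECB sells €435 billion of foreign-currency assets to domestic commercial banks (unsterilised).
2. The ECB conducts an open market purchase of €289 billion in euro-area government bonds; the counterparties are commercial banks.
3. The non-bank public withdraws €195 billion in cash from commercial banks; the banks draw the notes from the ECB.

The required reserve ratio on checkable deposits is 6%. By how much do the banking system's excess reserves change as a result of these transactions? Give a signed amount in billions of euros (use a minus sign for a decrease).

FX sale €435 billion: reserves −€435B, deposits 0.
OMO purchase (from banks) €289 billion: reserves +€289B, deposits 0.
Currency withdrawal €195 billion: reserves −€195B, deposits −€195B.
Totals: Δreserves = −€341B, Δdeposits = −€195B.
Δrequired reserves = 6% × −€195B = −€11.7B.
Δexcess reserves = Δreserves − Δrequired = −€341B − (−€11.7B) = -€329.3 billion.

-€329.3 billion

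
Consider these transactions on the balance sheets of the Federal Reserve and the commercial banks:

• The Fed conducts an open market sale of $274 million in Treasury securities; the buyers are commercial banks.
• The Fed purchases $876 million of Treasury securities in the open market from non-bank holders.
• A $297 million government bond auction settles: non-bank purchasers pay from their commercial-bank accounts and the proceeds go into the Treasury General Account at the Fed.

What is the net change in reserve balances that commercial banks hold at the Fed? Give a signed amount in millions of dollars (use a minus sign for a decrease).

+$305 million

OMO sale (to banks) $274 million: the buying banks pay out of their reserve balances → −$274M.
Asset purchase (from non-banks) $876 million: the Fed pays by crediting reserve accounts → +$876M.
Government account inflow $297 million: funds move from bank reserves into the government account → −$297M.
Net: −274 + 876 − 297 = +$305 million.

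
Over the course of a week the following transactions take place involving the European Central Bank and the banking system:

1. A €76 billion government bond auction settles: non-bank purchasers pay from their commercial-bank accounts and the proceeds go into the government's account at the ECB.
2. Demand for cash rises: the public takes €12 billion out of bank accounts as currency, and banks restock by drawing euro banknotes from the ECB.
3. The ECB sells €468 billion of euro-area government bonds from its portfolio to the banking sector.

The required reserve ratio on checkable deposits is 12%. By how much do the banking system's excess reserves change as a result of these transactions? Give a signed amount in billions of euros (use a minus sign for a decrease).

Government account inflow €76 billion: reserves −€76B, deposits −€76B.
Currency withdrawal €12 billion: reserves −€12B, deposits −€12B.
OMO sale (to banks) €468 billion: reserves −€468B, deposits 0.
Totals: Δreserves = −€556B, Δdeposits = −€88B.
Δrequired reserves = 12% × −€88B = −€10.56B.
Δexcess reserves = Δreserves − Δrequired = −€556B − (−€10.56B) = -€545.44 billion.

-€545.44 billion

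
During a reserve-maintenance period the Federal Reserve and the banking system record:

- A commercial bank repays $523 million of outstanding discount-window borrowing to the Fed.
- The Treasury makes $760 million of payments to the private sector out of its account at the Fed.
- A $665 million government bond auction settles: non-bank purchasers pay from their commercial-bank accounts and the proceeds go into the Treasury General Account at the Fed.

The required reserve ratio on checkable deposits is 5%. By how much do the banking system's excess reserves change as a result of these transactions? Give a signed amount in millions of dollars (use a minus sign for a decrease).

Discount-window repayment $523 million: reserves −$523M, deposits 0.
Government spending $760 million: reserves +$760M, deposits +$760M.
Government account inflow $665 million: reserves −$665M, deposits −$665M.
Totals: Δreserves = −$428M, Δdeposits = +$95M.
Δrequired reserves = 5% × +$95M = +$4.75M.
Δexcess reserves = Δreserves − Δrequired = −$428M − (+$4.75M) = -$432.75 million.

-$432.75 million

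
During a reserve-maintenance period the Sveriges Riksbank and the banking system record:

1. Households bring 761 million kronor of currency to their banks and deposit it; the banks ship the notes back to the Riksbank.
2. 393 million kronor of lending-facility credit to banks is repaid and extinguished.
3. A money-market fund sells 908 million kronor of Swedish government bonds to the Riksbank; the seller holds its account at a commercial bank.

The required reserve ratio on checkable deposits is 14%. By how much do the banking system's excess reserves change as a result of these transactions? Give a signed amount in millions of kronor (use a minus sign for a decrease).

+1042.34 million

Currency deposit 761 million kronor: reserves +761M, deposits +761M.
Discount-window repayment 393 million kronor: reserves −393M, deposits 0.
Asset purchase (from non-banks) 908 million kronor: reserves +908M, deposits +908M.
Totals: Δreserves = +1276M, Δdeposits = +1669M.
Δrequired reserves = 14% × +1669M = +233.66M.
Δexcess reserves = Δreserves − Δrequired = +1276M − (+233.66M) = +1042.34 million.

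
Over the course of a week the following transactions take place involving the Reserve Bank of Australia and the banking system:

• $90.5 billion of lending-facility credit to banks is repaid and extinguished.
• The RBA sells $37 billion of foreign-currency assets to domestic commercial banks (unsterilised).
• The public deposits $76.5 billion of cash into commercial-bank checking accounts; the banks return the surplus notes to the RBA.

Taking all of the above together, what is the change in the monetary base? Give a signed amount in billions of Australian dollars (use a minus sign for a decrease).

-$127.5 billion

RBA balance sheet:
  Assets:      Loans to banks −$90.5B, Foreign assets −$37B
  Liabilities: Bank reserves −$51B, Currency in circulation −$76.5B
Monetary base = currency + reserves: −$76.5B + (−$51B) = -$127.5 billion.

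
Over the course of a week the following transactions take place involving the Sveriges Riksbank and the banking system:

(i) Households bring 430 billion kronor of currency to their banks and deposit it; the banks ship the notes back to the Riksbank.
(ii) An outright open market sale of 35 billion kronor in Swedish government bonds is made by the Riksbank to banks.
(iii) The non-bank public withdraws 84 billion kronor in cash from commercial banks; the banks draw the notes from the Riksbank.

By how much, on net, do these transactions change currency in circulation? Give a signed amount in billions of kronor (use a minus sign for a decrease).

Currency deposit 430 billion kronor: notes return to the central bank → −430B.
OMO sale (to banks) 35 billion kronor: no currency enters or leaves circulation → 0.
Currency withdrawal 84 billion kronor: notes leave the central bank → +84B.
Net: −430 + 0 + 84 = -346 billion.

-346 billion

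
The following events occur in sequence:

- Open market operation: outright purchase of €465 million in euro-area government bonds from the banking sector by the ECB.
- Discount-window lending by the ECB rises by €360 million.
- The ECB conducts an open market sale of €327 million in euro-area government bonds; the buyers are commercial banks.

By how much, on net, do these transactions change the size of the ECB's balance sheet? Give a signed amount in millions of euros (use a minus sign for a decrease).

+€498 million

OMO purchase (from banks) €465 million: an ECB asset is acquired → +€465M.
Discount-window loan €360 million: an ECB asset is acquired → +€360M.
OMO sale (to banks) €327 million: an ECB asset is shed → −€327M.
Net: 465 + 360 − 327 = +€498 million.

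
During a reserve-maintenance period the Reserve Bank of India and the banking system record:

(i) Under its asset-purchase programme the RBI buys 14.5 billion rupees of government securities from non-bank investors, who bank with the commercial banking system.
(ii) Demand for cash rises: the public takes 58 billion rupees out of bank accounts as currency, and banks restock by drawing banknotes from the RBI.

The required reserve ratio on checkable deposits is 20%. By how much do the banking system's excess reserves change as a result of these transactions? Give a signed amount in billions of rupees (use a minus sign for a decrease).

Asset purchase (from non-banks) 14.5 billion rupees: reserves +14.5B, deposits +14.5B.
Currency withdrawal 58 billion rupees: reserves −58B, deposits −58B.
Totals: Δreserves = −43.5B, Δdeposits = −43.5B.
Δrequired reserves = 20% × −43.5B = −8.7B.
Δexcess reserves = Δreserves − Δrequired = −43.5B − (−8.7B) = -34.8 billion.

-34.8 billion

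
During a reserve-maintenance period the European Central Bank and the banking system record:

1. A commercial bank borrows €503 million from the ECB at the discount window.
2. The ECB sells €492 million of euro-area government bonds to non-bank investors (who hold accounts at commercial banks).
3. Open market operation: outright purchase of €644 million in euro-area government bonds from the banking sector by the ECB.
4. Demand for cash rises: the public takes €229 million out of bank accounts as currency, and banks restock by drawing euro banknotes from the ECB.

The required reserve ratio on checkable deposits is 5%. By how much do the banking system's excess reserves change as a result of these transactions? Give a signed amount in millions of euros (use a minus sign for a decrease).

+€462.05 million

Discount-window loan €503 million: reserves +€503M, deposits 0.
Asset sale (to non-banks) €492 million: reserves −€492M, deposits −€492M.
OMO purchase (from banks) €644 million: reserves +€644M, deposits 0.
Currency withdrawal €229 million: reserves −€229M, deposits −€229M.
Totals: Δreserves = +€426M, Δdeposits = −€721M.
Δrequired reserves = 5% × −€721M = −€36.05M.
Δexcess reserves = Δreserves − Δrequired = +€426M − (−€36.05M) = +€462.05 million.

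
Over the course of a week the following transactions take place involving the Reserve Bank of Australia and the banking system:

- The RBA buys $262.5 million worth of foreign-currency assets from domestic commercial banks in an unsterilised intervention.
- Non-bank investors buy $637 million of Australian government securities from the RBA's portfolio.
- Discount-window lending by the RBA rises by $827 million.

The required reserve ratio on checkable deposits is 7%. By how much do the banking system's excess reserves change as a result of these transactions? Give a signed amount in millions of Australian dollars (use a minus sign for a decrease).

+$497.09 million

FX purchase $262.5 million: reserves +$262.5M, deposits 0.
Asset sale (to non-banks) $637 million: reserves −$637M, deposits −$637M.
Discount-window loan $827 million: reserves +$827M, deposits 0.
Totals: Δreserves = +$452.5M, Δdeposits = −$637M.
Δrequired reserves = 7% × −$637M = −$44.59M.
Δexcess reserves = Δreserves − Δrequired = +$452.5M − (−$44.59M) = +$497.09 million.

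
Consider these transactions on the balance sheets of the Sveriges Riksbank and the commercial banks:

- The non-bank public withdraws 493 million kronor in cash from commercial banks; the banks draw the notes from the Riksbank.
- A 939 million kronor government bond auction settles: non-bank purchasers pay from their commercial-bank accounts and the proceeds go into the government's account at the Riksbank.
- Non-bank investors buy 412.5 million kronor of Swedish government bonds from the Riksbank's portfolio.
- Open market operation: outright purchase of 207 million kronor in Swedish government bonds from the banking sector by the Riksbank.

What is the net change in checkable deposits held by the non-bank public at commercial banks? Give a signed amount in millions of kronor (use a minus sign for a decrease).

Riksbank balance sheet:
  Assets:      Securities −205.5M
  Liabilities: Bank reserves −1637.5M, Currency in circulation +493M, Government deposits +939M
Commercial banking system:
  Assets:      Reserves at CB −1637.5M, Securities −207M
  Liabilities: Checkable deposits −1844.5M
So the change in checkable deposits held by the non-bank public at commercial banks is -1844.5 million.

-1844.5 million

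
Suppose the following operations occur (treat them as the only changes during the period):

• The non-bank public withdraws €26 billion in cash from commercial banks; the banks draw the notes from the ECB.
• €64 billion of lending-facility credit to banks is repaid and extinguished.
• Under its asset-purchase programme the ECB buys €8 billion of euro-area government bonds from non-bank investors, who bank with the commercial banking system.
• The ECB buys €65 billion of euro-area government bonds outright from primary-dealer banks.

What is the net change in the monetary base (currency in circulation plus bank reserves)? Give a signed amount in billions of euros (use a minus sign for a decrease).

ECB balance sheet:
  Assets:      Securities +€73B, Loans to banks −€64B
  Liabilities: Bank reserves −€17B, Currency in circulation +€26B
Commercial banking system:
  Assets:      Reserves at CB −€17B, Securities −€65B
  Liabilities: Checkable deposits −€18B, Borrowings from CB −€64B
Monetary base = currency + reserves: +€26B + (−€17B) = +€9 billion.

+€9 billion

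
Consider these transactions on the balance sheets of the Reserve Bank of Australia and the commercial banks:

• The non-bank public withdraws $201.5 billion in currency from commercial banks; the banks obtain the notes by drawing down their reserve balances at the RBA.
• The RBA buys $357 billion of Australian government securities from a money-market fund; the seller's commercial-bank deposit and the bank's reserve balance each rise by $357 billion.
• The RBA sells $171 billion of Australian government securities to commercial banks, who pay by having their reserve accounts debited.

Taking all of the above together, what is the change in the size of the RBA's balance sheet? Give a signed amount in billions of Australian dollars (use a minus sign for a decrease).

Currency withdrawal $201.5 billion: only the composition of liabilities changes → 0.
Asset purchase (from non-banks) $357 billion: an RBA asset is acquired → +$357B.
OMO sale (to banks) $171 billion: an RBA asset is shed → −$171B.
Net: 0 + 357 − 171 = +$186 billion.

+$186 billion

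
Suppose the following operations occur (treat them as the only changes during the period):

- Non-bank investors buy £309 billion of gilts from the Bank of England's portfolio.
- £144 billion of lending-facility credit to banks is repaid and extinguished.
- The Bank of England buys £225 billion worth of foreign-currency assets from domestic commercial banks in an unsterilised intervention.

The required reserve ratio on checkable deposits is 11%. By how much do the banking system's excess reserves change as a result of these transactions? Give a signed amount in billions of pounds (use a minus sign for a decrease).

Asset sale (to non-banks) £309 billion: reserves −£309B, deposits −£309B.
Discount-window repayment £144 billion: reserves −£144B, deposits 0.
FX purchase £225 billion: reserves +£225B, deposits 0.
Totals: Δreserves = −£228B, Δdeposits = −£309B.
Δrequired reserves = 11% × −£309B = −£33.99B.
Δexcess reserves = Δreserves − Δrequired = −£228B − (−£33.99B) = -£194.01 billion.

-£194.01 billion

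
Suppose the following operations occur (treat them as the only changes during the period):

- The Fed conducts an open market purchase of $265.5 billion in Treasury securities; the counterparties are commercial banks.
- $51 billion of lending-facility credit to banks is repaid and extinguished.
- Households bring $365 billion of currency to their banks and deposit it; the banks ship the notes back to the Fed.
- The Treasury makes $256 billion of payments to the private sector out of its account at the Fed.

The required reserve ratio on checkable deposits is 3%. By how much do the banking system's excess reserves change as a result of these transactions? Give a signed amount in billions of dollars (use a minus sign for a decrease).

OMO purchase (from banks) $265.5 billion: reserves +$265.5B, deposits 0.
Discount-window repayment $51 billion: reserves −$51B, deposits 0.
Currency deposit $365 billion: reserves +$365B, deposits +$365B.
Government spending $256 billion: reserves +$256B, deposits +$256B.
Totals: Δreserves = +$835.5B, Δdeposits = +$621B.
Δrequired reserves = 3% × +$621B = +$18.63B.
Δexcess reserves = Δreserves − Δrequired = +$835.5B − (+$18.63B) = +$816.87 billion.

+$816.87 billion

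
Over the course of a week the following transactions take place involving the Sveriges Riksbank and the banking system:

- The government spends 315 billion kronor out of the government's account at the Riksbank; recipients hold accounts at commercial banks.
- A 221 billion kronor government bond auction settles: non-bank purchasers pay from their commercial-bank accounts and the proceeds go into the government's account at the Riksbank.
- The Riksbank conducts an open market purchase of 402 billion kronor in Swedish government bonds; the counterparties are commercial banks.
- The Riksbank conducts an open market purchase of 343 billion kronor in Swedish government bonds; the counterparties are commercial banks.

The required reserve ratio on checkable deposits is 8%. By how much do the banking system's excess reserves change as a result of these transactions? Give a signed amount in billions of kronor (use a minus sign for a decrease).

+831.48 billion

Government spending 315 billion kronor: reserves +315B, deposits +315B.
Government account inflow 221 billion kronor: reserves −221B, deposits −221B.
OMO purchase (from banks) 402 billion kronor: reserves +402B, deposits 0.
OMO purchase (from banks) 343 billion kronor: reserves +343B, deposits 0.
Totals: Δreserves = +839B, Δdeposits = +94B.
Δrequired reserves = 8% × +94B = +7.52B.
Δexcess reserves = Δreserves − Δrequired = +839B − (+7.52B) = +831.48 billion.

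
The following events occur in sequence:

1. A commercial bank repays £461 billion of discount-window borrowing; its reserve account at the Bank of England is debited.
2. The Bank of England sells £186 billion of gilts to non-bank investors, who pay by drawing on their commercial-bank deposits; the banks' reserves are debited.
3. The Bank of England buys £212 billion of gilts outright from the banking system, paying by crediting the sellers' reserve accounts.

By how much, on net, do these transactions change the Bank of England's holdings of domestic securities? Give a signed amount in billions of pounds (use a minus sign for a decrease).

+£26 billion

Bank of England balance sheet:
  Assets:      Securities +£26B, Loans to banks −£461B
  Liabilities: Bank reserves −£435B
Commercial banking system:
  Assets:      Reserves at CB −£435B, Securities −£212B
  Liabilities: Checkable deposits −£186B, Borrowings from CB −£461B
So the change in the Bank of England's holdings of domestic securities is +£26 billion.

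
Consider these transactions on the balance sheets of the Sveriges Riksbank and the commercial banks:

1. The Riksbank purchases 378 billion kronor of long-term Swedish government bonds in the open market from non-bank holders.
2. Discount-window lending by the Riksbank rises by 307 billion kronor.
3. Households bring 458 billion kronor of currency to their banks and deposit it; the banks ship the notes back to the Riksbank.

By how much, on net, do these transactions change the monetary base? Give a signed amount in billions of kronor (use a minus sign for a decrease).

Asset purchase (from non-banks) 378 billion kronor: Riksbank balance sheet expands → +378B.
Discount-window loan 307 billion kronor: Riksbank balance sheet expands → +307B.
Currency deposit 458 billion kronor: just a shift between currency and reserves — both are base money → 0.
Net: 378 + 307 + 0 = +685 billion.

+685 billion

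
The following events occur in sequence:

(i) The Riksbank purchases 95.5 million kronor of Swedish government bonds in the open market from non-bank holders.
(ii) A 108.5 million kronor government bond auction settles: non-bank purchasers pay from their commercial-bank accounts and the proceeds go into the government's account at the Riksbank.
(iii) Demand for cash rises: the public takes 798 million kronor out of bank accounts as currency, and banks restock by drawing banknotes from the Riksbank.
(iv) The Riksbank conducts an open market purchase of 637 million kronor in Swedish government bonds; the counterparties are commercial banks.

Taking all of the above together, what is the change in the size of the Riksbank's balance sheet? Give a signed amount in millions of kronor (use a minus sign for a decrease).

+732.5 million

Asset purchase (from non-banks) 95.5 million kronor: a Riksbank asset is acquired → +95.5M.
Government account inflow 108.5 million kronor: only the composition of liabilities changes → 0.
Currency withdrawal 798 million kronor: only the composition of liabilities changes → 0.
OMO purchase (from banks) 637 million kronor: a Riksbank asset is acquired → +637M.
Net: 95.5 + 0 + 0 + 637 = +732.5 million.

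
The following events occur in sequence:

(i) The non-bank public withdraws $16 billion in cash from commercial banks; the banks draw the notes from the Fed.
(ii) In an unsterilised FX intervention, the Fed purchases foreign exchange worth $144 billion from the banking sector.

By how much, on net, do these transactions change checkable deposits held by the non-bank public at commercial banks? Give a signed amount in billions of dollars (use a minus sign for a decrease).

Fed balance sheet:
  Assets:      Foreign assets +$144B
  Liabilities: Bank reserves +$128B, Currency in circulation +$16B
Commercial banking system:
  Assets:      Reserves at CB +$128B, Foreign assets −$144B
  Liabilities: Checkable deposits −$16B
So the change in checkable deposits held by the non-bank public at commercial banks is -$16 billion.

-$16 billion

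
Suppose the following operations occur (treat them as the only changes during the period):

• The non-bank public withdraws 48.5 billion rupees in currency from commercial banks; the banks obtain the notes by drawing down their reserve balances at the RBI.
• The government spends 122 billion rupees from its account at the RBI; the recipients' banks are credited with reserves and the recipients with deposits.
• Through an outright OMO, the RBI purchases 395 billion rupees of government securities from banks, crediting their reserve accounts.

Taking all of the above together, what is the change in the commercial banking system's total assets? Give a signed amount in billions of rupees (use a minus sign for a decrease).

+73.5 billion

Currency withdrawal 48.5 billion rupees: bank balance sheets shrink → −48.5B.
Government spending 122 billion rupees: bank balance sheets expand → +122B.
OMO purchase (from banks) 395 billion rupees: just an asset swap on bank balance sheets → 0.
Net: −48.5 + 122 + 0 = +73.5 billion.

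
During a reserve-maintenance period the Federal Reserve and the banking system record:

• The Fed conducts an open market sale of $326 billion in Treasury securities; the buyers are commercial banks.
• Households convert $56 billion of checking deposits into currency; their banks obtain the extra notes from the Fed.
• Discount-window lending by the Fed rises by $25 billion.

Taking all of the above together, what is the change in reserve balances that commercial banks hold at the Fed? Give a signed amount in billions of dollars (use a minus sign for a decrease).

-$357 billion

OMO sale (to banks) $326 billion: the buying banks pay out of their reserve balances → −$326B.
Currency withdrawal $56 billion: banks swap reserves for currency → −$56B.
Discount-window loan $25 billion: the loan is credited to the bank's reserve account → +$25B.
Net: −326 − 56 + 25 = -$357 billion.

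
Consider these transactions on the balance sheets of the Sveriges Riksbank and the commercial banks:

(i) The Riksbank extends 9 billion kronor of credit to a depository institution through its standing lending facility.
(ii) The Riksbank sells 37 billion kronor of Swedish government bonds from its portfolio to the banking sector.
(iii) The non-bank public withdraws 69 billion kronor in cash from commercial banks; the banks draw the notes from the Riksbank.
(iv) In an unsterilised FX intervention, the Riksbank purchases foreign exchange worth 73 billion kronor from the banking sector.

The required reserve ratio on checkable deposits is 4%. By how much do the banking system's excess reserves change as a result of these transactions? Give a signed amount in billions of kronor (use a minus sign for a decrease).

-21.24 billion

Discount-window loan 9 billion kronor: reserves +9B, deposits 0.
OMO sale (to banks) 37 billion kronor: reserves −37B, deposits 0.
Currency withdrawal 69 billion kronor: reserves −69B, deposits −69B.
FX purchase 73 billion kronor: reserves +73B, deposits 0.
Totals: Δreserves = −24B, Δdeposits = −69B.
Δrequired reserves = 4% × −69B = −2.76B.
Δexcess reserves = Δreserves − Δrequired = −24B − (−2.76B) = -21.24 billion.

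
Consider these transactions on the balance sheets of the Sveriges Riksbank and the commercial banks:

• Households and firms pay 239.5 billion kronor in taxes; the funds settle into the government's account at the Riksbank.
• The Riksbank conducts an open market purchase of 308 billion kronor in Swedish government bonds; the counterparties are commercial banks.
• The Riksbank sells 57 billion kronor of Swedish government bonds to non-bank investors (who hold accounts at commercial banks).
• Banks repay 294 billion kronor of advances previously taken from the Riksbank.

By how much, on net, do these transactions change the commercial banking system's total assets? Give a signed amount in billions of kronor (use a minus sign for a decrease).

-590.5 billion

Government account inflow 239.5 billion kronor: bank balance sheets shrink → −239.5B.
OMO purchase (from banks) 308 billion kronor: just an asset swap on bank balance sheets → 0.
Asset sale (to non-banks) 57 billion kronor: bank balance sheets shrink → −57B.
Discount-window repayment 294 billion kronor: bank balance sheets shrink → −294B.
Net: −239.5 + 0 − 57 − 294 = -590.5 billion.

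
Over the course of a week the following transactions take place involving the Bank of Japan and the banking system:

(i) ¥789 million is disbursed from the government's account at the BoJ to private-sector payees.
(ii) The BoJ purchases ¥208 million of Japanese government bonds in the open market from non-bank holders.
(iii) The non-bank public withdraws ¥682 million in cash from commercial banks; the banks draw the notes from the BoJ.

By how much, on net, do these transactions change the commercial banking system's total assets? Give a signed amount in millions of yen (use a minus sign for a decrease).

+¥315 million

Government spending ¥789 million: bank balance sheets expand → +¥789M.
Asset purchase (from non-banks) ¥208 million: bank balance sheets expand → +¥208M.
Currency withdrawal ¥682 million: bank balance sheets shrink → −¥682M.
Net: 789 + 208 − 682 = +¥315 million.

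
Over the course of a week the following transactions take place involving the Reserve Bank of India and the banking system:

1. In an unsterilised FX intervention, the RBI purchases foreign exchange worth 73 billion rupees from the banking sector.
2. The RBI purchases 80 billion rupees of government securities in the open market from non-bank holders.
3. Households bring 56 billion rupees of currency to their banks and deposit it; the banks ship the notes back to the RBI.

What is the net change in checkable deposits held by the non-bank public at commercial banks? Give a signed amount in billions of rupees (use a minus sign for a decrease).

FX purchase 73 billion rupees: the counterparty is a bank, so public deposits are unchanged → 0.
Asset purchase (from non-banks) 80 billion rupees: non-bank counterparties' bank balances rise → +80B.
Currency deposit 56 billion rupees: non-bank counterparties' bank balances rise → +56B.
Net: 0 + 80 + 56 = +136 billion.

+136 billion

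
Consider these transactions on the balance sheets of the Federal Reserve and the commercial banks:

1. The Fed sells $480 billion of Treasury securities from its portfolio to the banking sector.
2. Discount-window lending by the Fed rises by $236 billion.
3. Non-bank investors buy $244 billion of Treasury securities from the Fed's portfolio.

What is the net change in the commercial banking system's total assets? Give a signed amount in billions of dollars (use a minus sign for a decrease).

Fed balance sheet:
  Assets:      Securities −$724B, Loans to banks +$236B
  Liabilities: Bank reserves −$488B
Commercial banking system:
  Assets:      Reserves at CB −$488B, Securities +$480B
  Liabilities: Checkable deposits −$244B, Borrowings from CB +$236B
Change in total bank assets = -$8 billion.

-$8 billion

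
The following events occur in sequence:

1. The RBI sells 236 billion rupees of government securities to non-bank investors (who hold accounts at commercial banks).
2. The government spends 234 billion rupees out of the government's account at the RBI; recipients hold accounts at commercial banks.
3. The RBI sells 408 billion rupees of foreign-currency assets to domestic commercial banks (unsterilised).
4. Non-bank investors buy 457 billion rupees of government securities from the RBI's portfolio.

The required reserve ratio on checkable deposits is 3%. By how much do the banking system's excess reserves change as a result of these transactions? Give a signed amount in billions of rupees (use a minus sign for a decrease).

Asset sale (to non-banks) 236 billion rupees: reserves −236B, deposits −236B.
Government spending 234 billion rupees: reserves +234B, deposits +234B.
FX sale 408 billion rupees: reserves −408B, deposits 0.
Asset sale (to non-banks) 457 billion rupees: reserves −457B, deposits −457B.
Totals: Δreserves = −867B, Δdeposits = −459B.
Δrequired reserves = 3% × −459B = −13.77B.
Δexcess reserves = Δreserves − Δrequired = −867B − (−13.77B) = -853.23 billion.

-853.23 billion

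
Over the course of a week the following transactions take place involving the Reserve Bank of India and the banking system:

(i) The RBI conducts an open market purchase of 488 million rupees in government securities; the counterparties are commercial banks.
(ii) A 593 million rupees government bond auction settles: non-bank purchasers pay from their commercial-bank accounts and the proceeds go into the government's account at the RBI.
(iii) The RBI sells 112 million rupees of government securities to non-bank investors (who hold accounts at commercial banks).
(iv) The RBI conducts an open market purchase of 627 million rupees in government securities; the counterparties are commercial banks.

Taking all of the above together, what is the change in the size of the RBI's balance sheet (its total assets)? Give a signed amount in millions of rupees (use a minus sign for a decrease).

+1003 million

RBI balance sheet:
  Assets:      Securities +1003M
  Liabilities: Bank reserves +410M, Government deposits +593M
Commercial banking system:
  Assets:      Reserves at CB +410M, Securities −1115M
  Liabilities: Checkable deposits −705M
Change in total RBI assets = +1003 million.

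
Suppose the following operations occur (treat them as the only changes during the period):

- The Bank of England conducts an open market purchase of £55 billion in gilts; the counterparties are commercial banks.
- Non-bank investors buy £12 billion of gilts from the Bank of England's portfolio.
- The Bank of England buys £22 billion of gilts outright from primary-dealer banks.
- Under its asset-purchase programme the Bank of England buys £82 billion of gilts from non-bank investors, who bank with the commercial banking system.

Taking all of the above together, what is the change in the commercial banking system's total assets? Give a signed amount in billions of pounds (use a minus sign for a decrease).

+£70 billion

Bank of England balance sheet:
  Assets:      Securities +£147B
  Liabilities: Bank reserves +£147B
Commercial banking system:
  Assets:      Reserves at CB +£147B, Securities −£77B
  Liabilities: Checkable deposits +£70B
Change in total bank assets = +£70 billion.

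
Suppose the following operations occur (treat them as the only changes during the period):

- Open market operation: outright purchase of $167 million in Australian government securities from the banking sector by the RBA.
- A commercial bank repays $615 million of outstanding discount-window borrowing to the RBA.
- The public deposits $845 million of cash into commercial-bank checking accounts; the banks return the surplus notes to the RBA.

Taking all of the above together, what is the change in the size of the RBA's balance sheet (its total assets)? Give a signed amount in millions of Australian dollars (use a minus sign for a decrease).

RBA balance sheet:
  Assets:      Securities +$167M, Loans to banks −$615M
  Liabilities: Bank reserves +$397M, Currency in circulation −$845M
Change in total RBA assets = -$448 million.

-$448 million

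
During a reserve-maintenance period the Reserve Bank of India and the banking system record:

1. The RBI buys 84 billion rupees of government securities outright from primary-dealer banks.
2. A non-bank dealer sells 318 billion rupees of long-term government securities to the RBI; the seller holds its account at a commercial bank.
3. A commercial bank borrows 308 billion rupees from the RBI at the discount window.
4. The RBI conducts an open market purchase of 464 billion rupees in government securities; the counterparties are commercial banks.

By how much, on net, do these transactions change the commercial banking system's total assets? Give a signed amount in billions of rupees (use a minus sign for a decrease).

OMO purchase (from banks) 84 billion rupees: just an asset swap on bank balance sheets → 0.
Asset purchase (from non-banks) 318 billion rupees: bank balance sheets expand → +318B.
Discount-window loan 308 billion rupees: bank balance sheets expand → +308B.
OMO purchase (from banks) 464 billion rupees: just an asset swap on bank balance sheets → 0.
Net: 0 + 318 + 308 + 0 = +626 billion.

+626 billion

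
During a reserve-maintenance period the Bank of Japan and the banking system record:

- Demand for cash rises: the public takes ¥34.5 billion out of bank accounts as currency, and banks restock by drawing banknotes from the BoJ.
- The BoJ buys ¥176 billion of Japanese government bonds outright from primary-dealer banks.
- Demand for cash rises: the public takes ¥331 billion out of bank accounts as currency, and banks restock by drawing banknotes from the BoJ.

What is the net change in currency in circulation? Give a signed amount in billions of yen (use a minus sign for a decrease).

Currency withdrawal ¥34.5 billion: notes leave the central bank → +¥34.5B.
OMO purchase (from banks) ¥176 billion: no currency enters or leaves circulation → 0.
Currency withdrawal ¥331 billion: notes leave the central bank → +¥331B.
Net: 34.5 + 0 + 331 = +¥365.5 billion.

+¥365.5 billion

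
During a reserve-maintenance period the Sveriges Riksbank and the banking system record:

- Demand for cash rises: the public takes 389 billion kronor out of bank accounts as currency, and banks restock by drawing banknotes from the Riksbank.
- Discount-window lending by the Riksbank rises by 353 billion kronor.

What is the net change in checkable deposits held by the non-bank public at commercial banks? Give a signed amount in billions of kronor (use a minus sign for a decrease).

Currency withdrawal 389 billion kronor: non-bank counterparties' bank balances fall → −389B.
Discount-window loan 353 billion kronor: the counterparty is a bank, so public deposits are unchanged → 0.
Net: −389 + 0 = -389 billion.

-389 billion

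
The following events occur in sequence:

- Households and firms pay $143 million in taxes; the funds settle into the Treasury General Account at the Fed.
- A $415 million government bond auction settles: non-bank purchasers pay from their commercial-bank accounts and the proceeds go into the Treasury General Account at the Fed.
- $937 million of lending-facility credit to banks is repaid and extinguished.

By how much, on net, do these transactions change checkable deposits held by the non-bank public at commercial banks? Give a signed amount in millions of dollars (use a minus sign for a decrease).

-$558 million

Government account inflow $143 million: non-bank counterparties' bank balances fall → −$143M.
Government account inflow $415 million: non-bank counterparties' bank balances fall → −$415M.
Discount-window repayment $937 million: the counterparty is a bank, so public deposits are unchanged → 0.
Net: −143 − 415 + 0 = -$558 million.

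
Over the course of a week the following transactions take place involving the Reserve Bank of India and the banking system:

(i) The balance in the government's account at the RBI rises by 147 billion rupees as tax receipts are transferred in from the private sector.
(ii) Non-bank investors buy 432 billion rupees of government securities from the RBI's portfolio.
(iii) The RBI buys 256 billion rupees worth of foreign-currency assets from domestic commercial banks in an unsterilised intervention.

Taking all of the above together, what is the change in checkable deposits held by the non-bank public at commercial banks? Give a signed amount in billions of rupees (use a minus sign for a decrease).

-579 billion

RBI balance sheet:
  Assets:      Securities −432B, Foreign assets +256B
  Liabilities: Bank reserves −323B, Government deposits +147B
Commercial banking system:
  Assets:      Reserves at CB −323B, Foreign assets −256B
  Liabilities: Checkable deposits −579B
So the change in checkable deposits held by the non-bank public at commercial banks is -579 billion.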